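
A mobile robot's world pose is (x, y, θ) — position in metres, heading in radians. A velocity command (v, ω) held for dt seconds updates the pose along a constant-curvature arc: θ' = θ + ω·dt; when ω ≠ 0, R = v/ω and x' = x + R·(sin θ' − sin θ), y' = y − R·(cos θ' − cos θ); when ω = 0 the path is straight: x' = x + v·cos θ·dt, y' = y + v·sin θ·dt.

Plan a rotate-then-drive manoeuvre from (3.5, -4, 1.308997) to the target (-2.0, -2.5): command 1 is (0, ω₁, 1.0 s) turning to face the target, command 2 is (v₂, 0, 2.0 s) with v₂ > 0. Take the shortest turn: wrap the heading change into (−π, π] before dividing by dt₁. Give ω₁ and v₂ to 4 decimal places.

ω₁ = 1.5663, v₂ = 2.8504

heading to target = atan2(-2.5−-4, -2−3.5) = 2.8753
Δθ = wrap(2.8753 − 1.3090) = 1.5663; ω₁ = Δθ/dt₁ = 1.5663
distance = √((-2−3.5)² + (-2.5−-4)²) = 5.7009; v₂ = distance/dt₂ = 2.8504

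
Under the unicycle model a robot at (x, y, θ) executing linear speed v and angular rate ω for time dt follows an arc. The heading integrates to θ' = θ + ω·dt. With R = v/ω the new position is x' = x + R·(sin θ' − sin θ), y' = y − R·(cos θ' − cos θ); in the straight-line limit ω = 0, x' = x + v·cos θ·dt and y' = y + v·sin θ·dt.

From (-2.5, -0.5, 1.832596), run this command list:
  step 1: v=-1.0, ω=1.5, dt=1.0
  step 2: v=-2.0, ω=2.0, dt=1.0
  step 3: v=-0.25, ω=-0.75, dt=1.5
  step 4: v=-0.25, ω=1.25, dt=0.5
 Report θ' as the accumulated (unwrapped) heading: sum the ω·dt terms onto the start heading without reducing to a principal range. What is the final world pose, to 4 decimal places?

(-1.1026, 1.0567, 4.8326)

step 1: θ'=3.3326 (R=-0.6667) → pose (-1.7295, -0.9820, 3.3326)
step 2: θ'=5.3326 (R=-1.0000) → pose (-1.1056, 0.5810, 5.3326)
step 3: θ'=4.2076 (R=0.3333) → pose (-1.1261, 0.9360, 4.2076)
step 4: θ'=4.8326 (R=-0.2000) → pose (-1.1026, 1.0567, 4.8326)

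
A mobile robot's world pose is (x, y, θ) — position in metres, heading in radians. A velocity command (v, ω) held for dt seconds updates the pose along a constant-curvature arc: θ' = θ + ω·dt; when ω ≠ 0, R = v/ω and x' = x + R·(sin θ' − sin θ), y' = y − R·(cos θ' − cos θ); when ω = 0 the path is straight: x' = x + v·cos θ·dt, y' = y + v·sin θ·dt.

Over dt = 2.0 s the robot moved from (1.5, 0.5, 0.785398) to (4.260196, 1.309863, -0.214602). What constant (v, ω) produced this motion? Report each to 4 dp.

Δθ = -0.214602 − 0.785398 = -1.000000
ω = Δθ/dt = -1.000000/2.0 = -0.5000
R = Δx/(sin θ' − sin θ) = -3.0000
v = R·ω = -3.0000·-0.5000 = 1.5000

v = 1.5000, ω = -0.5000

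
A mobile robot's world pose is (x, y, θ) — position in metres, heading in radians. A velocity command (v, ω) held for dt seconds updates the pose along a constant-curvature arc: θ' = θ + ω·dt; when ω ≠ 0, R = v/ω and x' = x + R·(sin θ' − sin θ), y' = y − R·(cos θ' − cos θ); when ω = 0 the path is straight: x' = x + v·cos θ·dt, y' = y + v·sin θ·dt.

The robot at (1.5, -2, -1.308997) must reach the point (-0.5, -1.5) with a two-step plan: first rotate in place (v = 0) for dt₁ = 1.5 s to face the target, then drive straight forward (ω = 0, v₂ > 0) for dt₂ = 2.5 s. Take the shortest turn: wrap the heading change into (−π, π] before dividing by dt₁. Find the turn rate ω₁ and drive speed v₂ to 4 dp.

heading to target = atan2(-1.5−-2, -0.5−1.5) = 2.8966
Δθ = wrap(2.8966 − -1.3090) = -2.0776; ω₁ = Δθ/dt₁ = -1.3850
distance = √((-0.5−1.5)² + (-1.5−-2)²) = 2.0616; v₂ = distance/dt₂ = 0.8246

ω₁ = -1.3850, v₂ = 0.8246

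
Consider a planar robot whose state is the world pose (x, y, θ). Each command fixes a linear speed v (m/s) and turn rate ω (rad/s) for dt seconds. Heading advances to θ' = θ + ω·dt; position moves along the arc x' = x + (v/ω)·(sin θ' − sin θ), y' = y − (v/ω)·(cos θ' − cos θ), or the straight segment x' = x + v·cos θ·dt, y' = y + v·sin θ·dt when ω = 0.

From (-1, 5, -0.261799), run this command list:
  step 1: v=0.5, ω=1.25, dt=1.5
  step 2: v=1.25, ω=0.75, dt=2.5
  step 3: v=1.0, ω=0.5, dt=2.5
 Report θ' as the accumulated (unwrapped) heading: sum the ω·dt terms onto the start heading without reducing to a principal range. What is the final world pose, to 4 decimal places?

step 1: θ'=1.6132 (R=0.4000) → pose (-0.4968, 5.4033, 1.6132)
step 2: θ'=3.4882 (R=1.6667) → pose (-2.7282, 6.9002, 3.4882)
step 3: θ'=4.7382 (R=2.0000) → pose (-4.0481, 4.9675, 4.7382)

(-4.0481, 4.9675, 4.7382)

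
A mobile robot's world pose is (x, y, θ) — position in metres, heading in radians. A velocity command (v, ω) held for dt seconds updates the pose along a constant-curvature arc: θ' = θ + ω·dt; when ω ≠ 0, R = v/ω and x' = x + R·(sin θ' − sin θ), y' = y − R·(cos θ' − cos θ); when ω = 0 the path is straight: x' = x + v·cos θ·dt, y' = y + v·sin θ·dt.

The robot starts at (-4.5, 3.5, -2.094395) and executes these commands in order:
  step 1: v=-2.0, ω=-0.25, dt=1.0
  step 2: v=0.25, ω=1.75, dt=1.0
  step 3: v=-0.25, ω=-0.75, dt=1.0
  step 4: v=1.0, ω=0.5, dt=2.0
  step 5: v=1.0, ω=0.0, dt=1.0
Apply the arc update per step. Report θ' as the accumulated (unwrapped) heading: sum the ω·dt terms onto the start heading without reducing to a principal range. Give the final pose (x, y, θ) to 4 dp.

(-1.1960, 3.3016, -0.3444)

step 1: θ'=-2.3444 (R=8.0000) → pose (-3.2950, 5.0897, -2.3444)
step 2: θ'=-0.5944 (R=0.1429) → pose (-3.2728, 4.8715, -0.5944)
step 3: θ'=-1.3444 (R=0.3333) → pose (-3.4110, 5.0729, -1.3444)
step 4: θ'=-0.3444 (R=2.0000) → pose (-2.1373, 3.6393, -0.3444)
step 5: θ'=-0.3444 (straight) → pose (-1.1960, 3.3016, -0.3444)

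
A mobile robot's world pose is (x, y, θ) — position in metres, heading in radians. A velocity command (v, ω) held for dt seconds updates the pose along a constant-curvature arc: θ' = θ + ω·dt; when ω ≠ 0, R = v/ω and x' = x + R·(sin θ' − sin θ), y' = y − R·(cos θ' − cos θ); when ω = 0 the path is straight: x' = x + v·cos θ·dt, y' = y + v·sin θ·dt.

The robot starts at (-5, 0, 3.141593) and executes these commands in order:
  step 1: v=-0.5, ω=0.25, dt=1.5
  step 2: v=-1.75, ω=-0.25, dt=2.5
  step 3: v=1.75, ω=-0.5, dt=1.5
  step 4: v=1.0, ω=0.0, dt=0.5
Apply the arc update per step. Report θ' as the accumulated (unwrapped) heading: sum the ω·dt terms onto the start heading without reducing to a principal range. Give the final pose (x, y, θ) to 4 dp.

(-2.3211, 2.3287, 2.1416)

step 1: θ'=3.5166 (R=-2.0000) → pose (-4.2675, 0.1390, 3.5166)
step 2: θ'=2.8916 (R=7.0000) → pose (0.0283, 0.4078, 2.8916)
step 3: θ'=2.1416 (R=-3.5000) → pose (-2.0510, 1.9080, 2.1416)
step 4: θ'=2.1416 (straight) → pose (-2.3211, 2.3287, 2.1416)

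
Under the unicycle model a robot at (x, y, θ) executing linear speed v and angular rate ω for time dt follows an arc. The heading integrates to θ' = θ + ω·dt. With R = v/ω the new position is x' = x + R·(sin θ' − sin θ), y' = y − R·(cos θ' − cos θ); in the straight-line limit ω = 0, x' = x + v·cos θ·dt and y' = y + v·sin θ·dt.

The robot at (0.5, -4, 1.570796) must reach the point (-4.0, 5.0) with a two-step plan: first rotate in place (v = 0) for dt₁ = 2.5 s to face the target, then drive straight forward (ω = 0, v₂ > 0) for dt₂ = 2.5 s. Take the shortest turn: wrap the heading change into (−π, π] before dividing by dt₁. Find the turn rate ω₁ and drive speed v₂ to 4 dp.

ω₁ = 0.1855, v₂ = 4.0249

heading to target = atan2(5−-4, -4−0.5) = 2.0344
Δθ = wrap(2.0344 − 1.5708) = 0.4636; ω₁ = Δθ/dt₁ = 0.1855
distance = √((-4−0.5)² + (5−-4)²) = 10.0623; v₂ = distance/dt₂ = 4.0249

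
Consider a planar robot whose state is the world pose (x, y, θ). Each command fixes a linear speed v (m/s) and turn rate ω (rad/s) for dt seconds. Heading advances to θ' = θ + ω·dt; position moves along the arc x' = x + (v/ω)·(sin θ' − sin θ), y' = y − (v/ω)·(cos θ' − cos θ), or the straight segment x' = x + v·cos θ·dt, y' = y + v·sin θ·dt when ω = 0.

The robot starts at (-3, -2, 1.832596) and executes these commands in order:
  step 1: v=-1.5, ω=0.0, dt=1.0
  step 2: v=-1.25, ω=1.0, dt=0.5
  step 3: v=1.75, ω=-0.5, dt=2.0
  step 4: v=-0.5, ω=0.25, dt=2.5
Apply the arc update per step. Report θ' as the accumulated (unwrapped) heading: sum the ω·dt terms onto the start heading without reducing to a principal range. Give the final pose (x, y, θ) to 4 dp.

step 1: θ'=1.8326 (straight) → pose (-2.6118, -3.4489, 1.8326)
step 2: θ'=2.3326 (R=-1.2500) → pose (-2.3089, -3.9881, 2.3326)
step 3: θ'=1.3326 (R=-3.5000) → pose (-3.1774, -0.7465, 1.3326)
step 4: θ'=1.9576 (R=-2.0000) → pose (-3.0862, -1.9729, 1.9576)

(-3.0862, -1.9729, 1.9576)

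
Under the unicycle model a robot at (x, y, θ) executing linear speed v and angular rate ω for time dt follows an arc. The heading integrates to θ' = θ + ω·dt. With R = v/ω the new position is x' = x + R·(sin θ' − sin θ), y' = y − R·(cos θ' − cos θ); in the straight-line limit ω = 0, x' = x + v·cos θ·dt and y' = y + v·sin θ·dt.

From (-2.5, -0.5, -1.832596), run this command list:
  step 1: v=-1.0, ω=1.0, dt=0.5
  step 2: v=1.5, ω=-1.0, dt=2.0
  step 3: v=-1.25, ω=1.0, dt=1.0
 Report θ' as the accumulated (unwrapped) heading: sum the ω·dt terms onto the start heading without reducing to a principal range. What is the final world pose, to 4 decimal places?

step 1: θ'=-1.3326 (R=-1.0000) → pose (-2.4942, -0.0052, -1.3326)
step 2: θ'=-3.3326 (R=-1.5000) → pose (-4.2366, -1.8319, -3.3326)
step 3: θ'=-2.3326 (R=-1.2500) → pose (-3.0948, -1.4674, -2.3326)

(-3.0948, -1.4674, -2.3326)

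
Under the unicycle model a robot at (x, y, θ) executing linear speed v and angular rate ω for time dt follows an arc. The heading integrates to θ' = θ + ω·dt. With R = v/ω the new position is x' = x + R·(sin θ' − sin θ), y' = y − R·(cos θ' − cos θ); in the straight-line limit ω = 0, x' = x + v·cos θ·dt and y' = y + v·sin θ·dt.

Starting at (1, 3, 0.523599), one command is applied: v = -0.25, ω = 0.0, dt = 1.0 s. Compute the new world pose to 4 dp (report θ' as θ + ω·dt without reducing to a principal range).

(0.7835, 2.8750, 0.5236)

θ' = 0.5236 + 0.0·1.0 = 0.5236
ω = 0 → straight: x' = 1 + -0.25·cos(0.5236)·1.0 = 0.7835
y' = 3 + -0.25·sin(0.5236)·1.0 = 2.8750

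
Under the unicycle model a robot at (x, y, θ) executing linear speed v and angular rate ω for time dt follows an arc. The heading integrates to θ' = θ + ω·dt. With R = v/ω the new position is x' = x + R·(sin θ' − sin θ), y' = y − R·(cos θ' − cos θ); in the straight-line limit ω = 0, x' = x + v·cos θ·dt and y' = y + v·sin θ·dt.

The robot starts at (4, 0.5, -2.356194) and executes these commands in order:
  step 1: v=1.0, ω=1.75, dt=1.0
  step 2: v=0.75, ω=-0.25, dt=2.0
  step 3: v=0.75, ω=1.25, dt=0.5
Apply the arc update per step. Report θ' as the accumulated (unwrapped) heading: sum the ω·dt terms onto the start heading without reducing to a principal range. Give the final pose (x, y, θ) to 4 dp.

step 1: θ'=-0.6062 (R=0.5714) → pose (4.0785, -0.3737, -0.6062)
step 2: θ'=-1.1062 (R=-3.0000) → pose (5.0513, -1.4949, -1.1062)
step 3: θ'=-0.4812 (R=0.6000) → pose (5.3100, -1.7580, -0.4812)

(5.3100, -1.7580, -0.4812)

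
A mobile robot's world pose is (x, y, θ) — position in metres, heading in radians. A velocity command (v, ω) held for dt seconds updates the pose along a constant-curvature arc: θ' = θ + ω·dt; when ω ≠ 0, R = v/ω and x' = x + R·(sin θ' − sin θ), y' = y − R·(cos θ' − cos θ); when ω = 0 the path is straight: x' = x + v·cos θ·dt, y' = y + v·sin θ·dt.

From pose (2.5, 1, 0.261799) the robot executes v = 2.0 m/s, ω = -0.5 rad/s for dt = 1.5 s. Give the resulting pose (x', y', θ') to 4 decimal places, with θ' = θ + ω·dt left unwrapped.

θ' = 0.2618 + -0.5·1.5 = -0.4882
R = v/ω = 2.0/-0.5 = -4.0000
x' = 2.5 + -4.0000·(sin -0.4882 − sin 0.2618) = 5.4114
y' = 1 − -4.0000·(cos -0.4882 − cos 0.2618) = 0.6690

(5.4114, 0.6690, -0.4882)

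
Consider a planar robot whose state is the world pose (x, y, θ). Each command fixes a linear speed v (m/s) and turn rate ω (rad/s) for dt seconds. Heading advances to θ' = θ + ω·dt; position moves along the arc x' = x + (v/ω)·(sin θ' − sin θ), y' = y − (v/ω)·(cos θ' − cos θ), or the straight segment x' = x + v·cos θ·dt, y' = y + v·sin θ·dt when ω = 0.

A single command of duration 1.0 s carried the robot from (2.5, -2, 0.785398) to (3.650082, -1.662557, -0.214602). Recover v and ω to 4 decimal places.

v = 1.2500, ω = -1.0000

Δθ = -0.214602 − 0.785398 = -1.000000
ω = Δθ/dt = -1.000000/1.0 = -1.0000
R = Δx/(sin θ' − sin θ) = -1.2500
v = R·ω = -1.2500·-1.0000 = 1.2500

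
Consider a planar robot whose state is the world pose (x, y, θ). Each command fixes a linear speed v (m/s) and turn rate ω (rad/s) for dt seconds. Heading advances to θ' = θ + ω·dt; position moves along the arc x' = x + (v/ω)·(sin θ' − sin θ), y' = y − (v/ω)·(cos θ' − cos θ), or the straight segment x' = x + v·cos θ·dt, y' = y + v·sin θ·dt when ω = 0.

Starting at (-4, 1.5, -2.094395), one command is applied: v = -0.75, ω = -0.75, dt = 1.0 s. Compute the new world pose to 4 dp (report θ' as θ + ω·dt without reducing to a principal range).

(-3.4268, 1.9562, -2.8444)

θ' = -2.0944 + -0.75·1.0 = -2.8444
R = v/ω = -0.75/-0.75 = 1.0000
x' = -4 + 1.0000·(sin -2.8444 − sin -2.0944) = -3.4268
y' = 1.5 − 1.0000·(cos -2.8444 − cos -2.0944) = 1.9562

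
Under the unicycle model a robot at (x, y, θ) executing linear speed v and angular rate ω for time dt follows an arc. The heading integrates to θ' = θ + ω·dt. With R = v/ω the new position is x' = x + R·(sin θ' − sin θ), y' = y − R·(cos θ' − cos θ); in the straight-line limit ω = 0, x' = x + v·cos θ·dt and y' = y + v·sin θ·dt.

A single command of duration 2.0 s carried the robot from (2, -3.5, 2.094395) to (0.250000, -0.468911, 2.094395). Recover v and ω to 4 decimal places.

Δθ = 2.094395 − 2.094395 = 0.000000
ω = Δθ/dt = 0.000000/2.0 = 0.0000
ω = 0 → v = (Δx·cos θ + Δy·sin θ)/dt = 1.7500

v = 1.7500, ω = 0.0000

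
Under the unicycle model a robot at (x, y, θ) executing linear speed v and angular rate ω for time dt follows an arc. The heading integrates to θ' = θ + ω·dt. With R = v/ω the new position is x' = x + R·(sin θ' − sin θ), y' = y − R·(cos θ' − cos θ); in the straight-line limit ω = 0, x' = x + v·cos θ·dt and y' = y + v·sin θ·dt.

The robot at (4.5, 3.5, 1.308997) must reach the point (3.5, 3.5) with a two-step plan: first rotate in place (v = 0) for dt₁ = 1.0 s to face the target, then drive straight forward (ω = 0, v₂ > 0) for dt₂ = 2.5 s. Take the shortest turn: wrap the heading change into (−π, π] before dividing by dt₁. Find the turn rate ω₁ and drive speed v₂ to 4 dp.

heading to target = atan2(3.5−3.5, 3.5−4.5) = 3.1416
Δθ = wrap(3.1416 − 1.3090) = 1.8326; ω₁ = Δθ/dt₁ = 1.8326
distance = √((3.5−4.5)² + (3.5−3.5)²) = 1.0000; v₂ = distance/dt₂ = 0.4000

ω₁ = 1.8326, v₂ = 0.4000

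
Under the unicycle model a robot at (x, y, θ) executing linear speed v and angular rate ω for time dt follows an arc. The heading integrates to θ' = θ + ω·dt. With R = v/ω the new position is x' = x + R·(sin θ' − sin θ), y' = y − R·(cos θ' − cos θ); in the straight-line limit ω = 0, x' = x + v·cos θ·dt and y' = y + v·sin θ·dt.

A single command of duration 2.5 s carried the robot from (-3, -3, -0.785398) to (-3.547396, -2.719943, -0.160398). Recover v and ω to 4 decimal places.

v = -0.2500, ω = 0.2500

Δθ = -0.160398 − -0.785398 = 0.625000
ω = Δθ/dt = 0.625000/2.5 = 0.2500
R = Δx/(sin θ' − sin θ) = -1.0000
v = R·ω = -1.0000·0.2500 = -0.2500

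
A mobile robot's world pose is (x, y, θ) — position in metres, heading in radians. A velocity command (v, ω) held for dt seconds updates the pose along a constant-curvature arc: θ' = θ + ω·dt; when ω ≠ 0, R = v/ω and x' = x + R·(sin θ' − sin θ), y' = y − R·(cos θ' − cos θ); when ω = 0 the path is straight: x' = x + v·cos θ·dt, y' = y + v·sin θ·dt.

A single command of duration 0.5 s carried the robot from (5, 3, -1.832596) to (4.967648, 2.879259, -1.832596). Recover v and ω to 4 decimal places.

Δθ = -1.832596 − -1.832596 = 0.000000
ω = Δθ/dt = 0.000000/0.5 = 0.0000
ω = 0 → v = (Δx·cos θ + Δy·sin θ)/dt = 0.2500

v = 0.2500, ω = 0.0000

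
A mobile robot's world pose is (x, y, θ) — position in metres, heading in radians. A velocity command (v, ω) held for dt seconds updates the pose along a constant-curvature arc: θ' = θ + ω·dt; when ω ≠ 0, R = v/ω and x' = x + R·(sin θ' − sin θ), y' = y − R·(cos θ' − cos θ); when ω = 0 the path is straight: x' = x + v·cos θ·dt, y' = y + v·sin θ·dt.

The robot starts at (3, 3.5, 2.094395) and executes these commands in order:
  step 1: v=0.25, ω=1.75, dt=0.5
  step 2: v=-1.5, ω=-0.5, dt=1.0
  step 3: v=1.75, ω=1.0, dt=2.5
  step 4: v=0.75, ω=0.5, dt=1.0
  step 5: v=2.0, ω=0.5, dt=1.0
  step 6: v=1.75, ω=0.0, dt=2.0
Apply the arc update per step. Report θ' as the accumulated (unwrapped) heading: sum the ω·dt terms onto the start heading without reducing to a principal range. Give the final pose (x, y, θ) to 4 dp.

(6.8350, -1.6399, 5.9694)

step 1: θ'=2.9694 (R=0.1429) → pose (2.9008, 3.5693, 2.9694)
step 2: θ'=2.4694 (R=3.0000) → pose (4.2548, 2.9610, 2.4694)
step 3: θ'=4.9694 (R=1.7500) → pose (1.4726, 1.1469, 4.9694)
step 4: θ'=5.4694 (R=1.5000) → pose (1.8330, 0.4981, 5.4694)
step 5: θ'=5.9694 (R=4.0000) → pose (3.5059, -0.5596, 5.9694)
step 6: θ'=5.9694 (straight) → pose (6.8350, -1.6399, 5.9694)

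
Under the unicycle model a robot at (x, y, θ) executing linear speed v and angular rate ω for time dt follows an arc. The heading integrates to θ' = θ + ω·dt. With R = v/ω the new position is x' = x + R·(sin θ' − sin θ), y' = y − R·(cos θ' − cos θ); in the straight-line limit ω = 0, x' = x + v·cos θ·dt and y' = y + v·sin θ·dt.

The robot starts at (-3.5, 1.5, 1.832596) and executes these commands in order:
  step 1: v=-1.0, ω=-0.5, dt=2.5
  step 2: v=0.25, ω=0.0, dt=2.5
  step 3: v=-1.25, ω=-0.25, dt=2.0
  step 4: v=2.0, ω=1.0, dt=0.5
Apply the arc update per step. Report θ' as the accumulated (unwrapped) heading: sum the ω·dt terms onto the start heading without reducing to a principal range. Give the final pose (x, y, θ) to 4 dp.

step 1: θ'=0.5826 (R=2.0000) → pose (-4.3315, -0.6877, 0.5826)
step 2: θ'=0.5826 (straight) → pose (-3.8096, -0.3438, 0.5826)
step 3: θ'=0.0826 (R=5.0000) → pose (-6.1480, -1.1516, 0.0826)
step 4: θ'=0.5826 (R=2.0000) → pose (-5.2126, -0.8285, 0.5826)

(-5.2126, -0.8285, 0.5826)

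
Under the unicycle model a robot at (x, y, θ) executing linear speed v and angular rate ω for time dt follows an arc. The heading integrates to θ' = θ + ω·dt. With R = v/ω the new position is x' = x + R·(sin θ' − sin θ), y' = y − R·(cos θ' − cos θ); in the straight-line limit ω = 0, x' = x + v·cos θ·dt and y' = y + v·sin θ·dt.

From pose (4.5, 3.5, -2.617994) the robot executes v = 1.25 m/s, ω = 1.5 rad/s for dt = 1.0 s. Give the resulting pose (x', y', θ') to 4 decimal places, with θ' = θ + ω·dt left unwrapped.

θ' = -2.6180 + 1.5·1.0 = -1.1180
R = v/ω = 1.25/1.5 = 0.8333
x' = 4.5 + 0.8333·(sin -1.1180 − sin -2.6180) = 4.1673
y' = 3.5 − 0.8333·(cos -1.1180 − cos -2.6180) = 2.4137

(4.1673, 2.4137, -1.1180)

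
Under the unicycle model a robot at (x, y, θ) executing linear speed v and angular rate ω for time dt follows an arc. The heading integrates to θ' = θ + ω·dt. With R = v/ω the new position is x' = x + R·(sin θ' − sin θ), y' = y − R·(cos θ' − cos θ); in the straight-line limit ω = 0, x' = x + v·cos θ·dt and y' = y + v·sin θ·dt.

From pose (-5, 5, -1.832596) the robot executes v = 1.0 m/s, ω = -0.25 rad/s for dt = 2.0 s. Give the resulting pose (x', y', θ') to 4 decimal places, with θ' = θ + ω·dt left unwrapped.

(-5.9693, 3.2744, -2.3326)

θ' = -1.8326 + -0.25·2.0 = -2.3326
R = v/ω = 1.0/-0.25 = -4.0000
x' = -5 + -4.0000·(sin -2.3326 − sin -1.8326) = -5.9693
y' = 5 − -4.0000·(cos -2.3326 − cos -1.8326) = 3.2744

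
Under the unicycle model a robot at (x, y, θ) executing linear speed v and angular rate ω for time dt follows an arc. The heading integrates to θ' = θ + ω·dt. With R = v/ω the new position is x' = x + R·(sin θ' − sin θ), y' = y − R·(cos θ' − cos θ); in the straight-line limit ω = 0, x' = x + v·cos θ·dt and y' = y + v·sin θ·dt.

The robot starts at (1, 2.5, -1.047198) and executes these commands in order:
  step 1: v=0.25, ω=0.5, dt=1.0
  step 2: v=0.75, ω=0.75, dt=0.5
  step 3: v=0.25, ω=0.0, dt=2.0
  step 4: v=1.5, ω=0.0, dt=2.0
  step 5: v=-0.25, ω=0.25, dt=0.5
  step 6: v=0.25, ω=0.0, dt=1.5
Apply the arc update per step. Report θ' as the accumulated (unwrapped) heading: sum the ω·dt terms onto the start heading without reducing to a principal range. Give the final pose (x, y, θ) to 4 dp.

step 1: θ'=-0.5472 (R=0.5000) → pose (1.1729, 2.3230, -0.5472)
step 2: θ'=-0.1722 (R=1.0000) → pose (1.5218, 2.1918, -0.1722)
step 3: θ'=-0.1722 (straight) → pose (2.0144, 2.1061, -0.1722)
step 4: θ'=-0.1722 (straight) → pose (4.9700, 1.5921, -0.1722)
step 5: θ'=-0.0472 (R=-1.0000) → pose (4.8459, 1.6057, -0.0472)
step 6: θ'=-0.0472 (straight) → pose (5.2205, 1.5880, -0.0472)

(5.2205, 1.5880, -0.0472)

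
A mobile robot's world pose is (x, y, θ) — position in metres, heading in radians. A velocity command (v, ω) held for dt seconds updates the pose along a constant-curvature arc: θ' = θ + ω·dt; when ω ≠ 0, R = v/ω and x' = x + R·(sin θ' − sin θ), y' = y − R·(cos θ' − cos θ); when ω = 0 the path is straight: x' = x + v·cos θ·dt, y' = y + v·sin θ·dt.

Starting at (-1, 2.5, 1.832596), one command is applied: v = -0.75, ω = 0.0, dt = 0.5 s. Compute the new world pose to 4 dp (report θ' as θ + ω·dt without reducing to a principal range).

θ' = 1.8326 + 0.0·0.5 = 1.8326
ω = 0 → straight: x' = -1 + -0.75·cos(1.8326)·0.5 = -0.9029
y' = 2.5 + -0.75·sin(1.8326)·0.5 = 2.1378

(-0.9029, 2.1378, 1.8326)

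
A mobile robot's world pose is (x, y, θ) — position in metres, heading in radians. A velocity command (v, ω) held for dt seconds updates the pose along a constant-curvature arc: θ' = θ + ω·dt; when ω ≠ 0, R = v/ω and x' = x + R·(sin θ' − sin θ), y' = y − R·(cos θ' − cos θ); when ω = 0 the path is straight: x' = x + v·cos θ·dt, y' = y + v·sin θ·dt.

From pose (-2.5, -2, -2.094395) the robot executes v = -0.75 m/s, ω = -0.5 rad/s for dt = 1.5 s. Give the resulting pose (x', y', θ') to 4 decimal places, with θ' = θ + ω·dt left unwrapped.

(-1.6402, -1.3158, -2.8444)

θ' = -2.0944 + -0.5·1.5 = -2.8444
R = v/ω = -0.75/-0.5 = 1.5000
x' = -2.5 + 1.5000·(sin -2.8444 − sin -2.0944) = -1.6402
y' = -2 − 1.5000·(cos -2.8444 − cos -2.0944) = -1.3158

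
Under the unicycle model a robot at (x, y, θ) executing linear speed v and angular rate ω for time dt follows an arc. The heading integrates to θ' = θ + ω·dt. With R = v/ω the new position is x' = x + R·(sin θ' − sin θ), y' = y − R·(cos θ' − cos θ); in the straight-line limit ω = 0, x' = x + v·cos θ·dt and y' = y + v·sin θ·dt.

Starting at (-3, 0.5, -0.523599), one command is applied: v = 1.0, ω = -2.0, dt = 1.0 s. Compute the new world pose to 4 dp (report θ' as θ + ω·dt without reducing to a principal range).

θ' = -0.5236 + -2.0·1.0 = -2.5236
R = v/ω = 1.0/-2.0 = -0.5000
x' = -3 + -0.5000·(sin -2.5236 − sin -0.5236) = -2.9603
y' = 0.5 − -0.5000·(cos -2.5236 − cos -0.5236) = -0.3405

(-2.9603, -0.3405, -2.5236)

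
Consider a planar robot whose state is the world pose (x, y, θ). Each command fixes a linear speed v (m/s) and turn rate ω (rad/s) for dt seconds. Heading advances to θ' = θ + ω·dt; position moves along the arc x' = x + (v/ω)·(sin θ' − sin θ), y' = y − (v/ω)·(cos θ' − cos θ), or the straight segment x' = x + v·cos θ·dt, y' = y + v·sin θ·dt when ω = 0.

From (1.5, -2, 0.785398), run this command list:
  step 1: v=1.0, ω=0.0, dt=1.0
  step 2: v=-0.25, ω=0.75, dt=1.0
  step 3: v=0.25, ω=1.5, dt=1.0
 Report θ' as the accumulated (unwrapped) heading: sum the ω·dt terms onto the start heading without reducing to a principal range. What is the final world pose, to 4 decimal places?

(1.9608, -1.3452, 3.0354)

step 1: θ'=0.7854 (straight) → pose (2.2071, -1.2929, 0.7854)
step 2: θ'=1.5354 (R=-0.3333) → pose (2.1097, -1.5168, 1.5354)
step 3: θ'=3.0354 (R=0.1667) → pose (1.9608, -1.3452, 3.0354)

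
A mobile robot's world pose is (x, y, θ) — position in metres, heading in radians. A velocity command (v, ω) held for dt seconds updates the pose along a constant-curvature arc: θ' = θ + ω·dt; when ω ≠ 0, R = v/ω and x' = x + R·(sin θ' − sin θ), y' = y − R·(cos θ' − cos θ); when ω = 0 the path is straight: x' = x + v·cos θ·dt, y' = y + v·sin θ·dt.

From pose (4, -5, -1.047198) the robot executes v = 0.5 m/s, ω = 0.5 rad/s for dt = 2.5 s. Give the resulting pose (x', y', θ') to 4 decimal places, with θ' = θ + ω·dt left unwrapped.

(5.0674, -5.4795, 0.2028)

θ' = -1.0472 + 0.5·2.5 = 0.2028
R = v/ω = 0.5/0.5 = 1.0000
x' = 4 + 1.0000·(sin 0.2028 − sin -1.0472) = 5.0674
y' = -5 − 1.0000·(cos 0.2028 − cos -1.0472) = -5.4795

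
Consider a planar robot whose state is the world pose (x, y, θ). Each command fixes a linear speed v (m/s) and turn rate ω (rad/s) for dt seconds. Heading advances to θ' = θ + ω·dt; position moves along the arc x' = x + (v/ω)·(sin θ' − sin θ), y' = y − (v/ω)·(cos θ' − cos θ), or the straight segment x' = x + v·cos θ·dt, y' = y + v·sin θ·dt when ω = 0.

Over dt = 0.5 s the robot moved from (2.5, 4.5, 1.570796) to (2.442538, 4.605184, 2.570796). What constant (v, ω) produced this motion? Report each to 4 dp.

v = 0.2500, ω = 2.0000

Δθ = 2.570796 − 1.570796 = 1.000000
ω = Δθ/dt = 1.000000/0.5 = 2.0000
R = −Δy/(cos θ' − cos θ) = 0.1250
v = R·ω = 0.1250·2.0000 = 0.2500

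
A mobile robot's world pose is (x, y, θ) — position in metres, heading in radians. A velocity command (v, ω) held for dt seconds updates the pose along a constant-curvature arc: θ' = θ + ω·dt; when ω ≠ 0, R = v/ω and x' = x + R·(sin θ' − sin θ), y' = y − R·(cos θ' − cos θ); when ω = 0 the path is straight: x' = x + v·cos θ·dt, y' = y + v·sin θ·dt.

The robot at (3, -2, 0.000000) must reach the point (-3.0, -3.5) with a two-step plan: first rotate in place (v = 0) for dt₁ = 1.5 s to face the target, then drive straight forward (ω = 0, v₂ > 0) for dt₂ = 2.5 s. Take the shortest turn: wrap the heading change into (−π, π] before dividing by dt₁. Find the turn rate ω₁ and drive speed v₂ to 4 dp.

heading to target = atan2(-3.5−-2, -3−3) = -2.8966
Δθ = wrap(-2.8966 − 0.0000) = -2.8966; ω₁ = Δθ/dt₁ = -1.9311
distance = √((-3−3)² + (-3.5−-2)²) = 6.1847; v₂ = distance/dt₂ = 2.4739

ω₁ = -1.9311, v₂ = 2.4739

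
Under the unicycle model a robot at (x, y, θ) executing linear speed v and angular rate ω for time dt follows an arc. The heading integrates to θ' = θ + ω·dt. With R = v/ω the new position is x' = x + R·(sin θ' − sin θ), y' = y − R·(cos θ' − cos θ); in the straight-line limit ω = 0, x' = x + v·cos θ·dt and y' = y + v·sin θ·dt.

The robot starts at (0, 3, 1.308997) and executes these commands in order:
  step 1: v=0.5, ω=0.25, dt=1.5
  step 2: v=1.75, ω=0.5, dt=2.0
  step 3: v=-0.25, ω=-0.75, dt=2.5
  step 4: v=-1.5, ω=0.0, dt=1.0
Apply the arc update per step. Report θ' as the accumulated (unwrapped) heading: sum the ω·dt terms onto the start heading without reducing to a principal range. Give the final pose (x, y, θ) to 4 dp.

step 1: θ'=1.6840 (R=2.0000) → pose (0.0553, 3.7436, 1.6840)
step 2: θ'=2.6840 (R=3.5000) → pose (-1.8760, 6.4881, 2.6840)
step 3: θ'=0.8090 (R=0.3333) → pose (-1.7820, 5.9590, 0.8090)
step 4: θ'=0.8090 (straight) → pose (-2.8174, 4.8736, 0.8090)

(-2.8174, 4.8736, 0.8090)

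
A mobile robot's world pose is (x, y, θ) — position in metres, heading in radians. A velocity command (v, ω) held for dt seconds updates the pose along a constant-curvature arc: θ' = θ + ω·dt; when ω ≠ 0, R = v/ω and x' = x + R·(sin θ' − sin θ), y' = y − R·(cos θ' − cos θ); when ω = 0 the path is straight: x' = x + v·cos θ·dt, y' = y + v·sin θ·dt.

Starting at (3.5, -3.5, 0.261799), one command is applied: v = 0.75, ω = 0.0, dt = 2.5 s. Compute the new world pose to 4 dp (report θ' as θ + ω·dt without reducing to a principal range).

(5.3111, -3.0147, 0.2618)

θ' = 0.2618 + 0.0·2.5 = 0.2618
ω = 0 → straight: x' = 3.5 + 0.75·cos(0.2618)·2.5 = 5.3111
y' = -3.5 + 0.75·sin(0.2618)·2.5 = -3.0147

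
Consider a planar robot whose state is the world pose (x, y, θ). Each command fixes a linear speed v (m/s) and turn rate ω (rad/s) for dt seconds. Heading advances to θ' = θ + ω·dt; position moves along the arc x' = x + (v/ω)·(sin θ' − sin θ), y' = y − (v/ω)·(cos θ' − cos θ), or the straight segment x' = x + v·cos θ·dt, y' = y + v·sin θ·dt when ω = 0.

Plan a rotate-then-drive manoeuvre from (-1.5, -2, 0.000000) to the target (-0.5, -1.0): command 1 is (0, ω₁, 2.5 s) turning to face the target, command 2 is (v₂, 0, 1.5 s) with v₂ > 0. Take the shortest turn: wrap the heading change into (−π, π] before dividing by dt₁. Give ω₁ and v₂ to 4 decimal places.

heading to target = atan2(-1−-2, -0.5−-1.5) = 0.7854
Δθ = wrap(0.7854 − 0.0000) = 0.7854; ω₁ = Δθ/dt₁ = 0.3142
distance = √((-0.5−-1.5)² + (-1−-2)²) = 1.4142; v₂ = distance/dt₂ = 0.9428

ω₁ = 0.3142, v₂ = 0.9428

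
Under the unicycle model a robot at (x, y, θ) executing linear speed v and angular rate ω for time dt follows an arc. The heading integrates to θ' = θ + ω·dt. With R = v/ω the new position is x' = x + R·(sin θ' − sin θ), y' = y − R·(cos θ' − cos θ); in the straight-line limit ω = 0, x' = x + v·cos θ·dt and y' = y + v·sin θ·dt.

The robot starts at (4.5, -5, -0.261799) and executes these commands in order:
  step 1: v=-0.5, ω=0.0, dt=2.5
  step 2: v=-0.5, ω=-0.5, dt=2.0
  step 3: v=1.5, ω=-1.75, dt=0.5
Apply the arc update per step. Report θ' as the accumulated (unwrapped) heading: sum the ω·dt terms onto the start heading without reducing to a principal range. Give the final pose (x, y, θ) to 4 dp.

(2.5057, -4.7350, -2.1368)

step 1: θ'=-0.2618 (straight) → pose (3.2926, -4.6765, -0.2618)
step 2: θ'=-1.2618 (R=1.0000) → pose (2.5988, -4.0147, -1.2618)
step 3: θ'=-2.1368 (R=-0.8571) → pose (2.5057, -4.7350, -2.1368)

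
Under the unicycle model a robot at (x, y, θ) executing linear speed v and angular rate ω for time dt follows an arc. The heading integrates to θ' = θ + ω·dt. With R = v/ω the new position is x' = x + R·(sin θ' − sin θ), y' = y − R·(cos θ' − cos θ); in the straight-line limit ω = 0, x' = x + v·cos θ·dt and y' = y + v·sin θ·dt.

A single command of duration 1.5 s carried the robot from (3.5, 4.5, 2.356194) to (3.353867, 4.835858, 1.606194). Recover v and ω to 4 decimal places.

v = 0.2500, ω = -0.5000

Δθ = 1.606194 − 2.356194 = -0.750000
ω = Δθ/dt = -0.750000/1.5 = -0.5000
R = −Δy/(cos θ' − cos θ) = -0.5000
v = R·ω = -0.5000·-0.5000 = 0.2500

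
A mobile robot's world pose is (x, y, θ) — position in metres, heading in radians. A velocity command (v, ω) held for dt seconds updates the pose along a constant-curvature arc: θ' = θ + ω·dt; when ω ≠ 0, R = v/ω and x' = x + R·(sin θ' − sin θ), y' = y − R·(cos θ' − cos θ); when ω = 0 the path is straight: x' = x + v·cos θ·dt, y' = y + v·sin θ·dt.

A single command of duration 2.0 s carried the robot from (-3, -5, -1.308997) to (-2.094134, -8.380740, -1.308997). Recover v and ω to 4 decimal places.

v = 1.7500, ω = 0.0000

Δθ = -1.308997 − -1.308997 = 0.000000
ω = Δθ/dt = 0.000000/2.0 = 0.0000
ω = 0 → v = (Δx·cos θ + Δy·sin θ)/dt = 1.7500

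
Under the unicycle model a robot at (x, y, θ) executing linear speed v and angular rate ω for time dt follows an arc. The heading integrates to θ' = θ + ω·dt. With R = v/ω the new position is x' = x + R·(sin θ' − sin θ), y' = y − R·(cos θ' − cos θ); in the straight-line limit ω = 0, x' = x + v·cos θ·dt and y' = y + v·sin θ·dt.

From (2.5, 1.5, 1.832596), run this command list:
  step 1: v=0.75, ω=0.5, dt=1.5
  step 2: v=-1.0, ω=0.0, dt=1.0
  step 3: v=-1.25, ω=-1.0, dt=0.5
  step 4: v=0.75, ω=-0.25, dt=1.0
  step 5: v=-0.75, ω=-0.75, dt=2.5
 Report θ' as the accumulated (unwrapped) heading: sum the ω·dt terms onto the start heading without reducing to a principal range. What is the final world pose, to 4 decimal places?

step 1: θ'=2.5826 (R=1.5000) → pose (1.8466, 2.3835, 2.5826)
step 2: θ'=2.5826 (straight) → pose (2.6944, 1.8531, 2.5826)
step 3: θ'=2.0826 (R=1.2500) → pose (3.1213, 1.4056, 2.0826)
step 4: θ'=1.8326 (R=-3.0000) → pose (2.8391, 2.0983, 1.8326)
step 5: θ'=-0.0424 (R=1.0000) → pose (1.8308, 0.8404, -0.0424)

(1.8308, 0.8404, -0.0424)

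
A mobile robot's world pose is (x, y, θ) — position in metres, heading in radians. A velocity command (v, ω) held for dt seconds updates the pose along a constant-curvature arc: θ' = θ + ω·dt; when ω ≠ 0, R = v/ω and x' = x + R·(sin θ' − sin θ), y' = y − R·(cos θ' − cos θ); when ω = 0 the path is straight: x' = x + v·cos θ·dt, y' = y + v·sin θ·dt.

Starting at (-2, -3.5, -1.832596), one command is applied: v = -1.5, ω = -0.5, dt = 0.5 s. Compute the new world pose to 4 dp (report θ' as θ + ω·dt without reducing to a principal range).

θ' = -1.8326 + -0.5·0.5 = -2.0826
R = v/ω = -1.5/-0.5 = 3.0000
x' = -2 + 3.0000·(sin -2.0826 − sin -1.8326) = -1.7178
y' = -3.5 − 3.0000·(cos -2.0826 − cos -1.8326) = -2.8072

(-1.7178, -2.8072, -2.0826)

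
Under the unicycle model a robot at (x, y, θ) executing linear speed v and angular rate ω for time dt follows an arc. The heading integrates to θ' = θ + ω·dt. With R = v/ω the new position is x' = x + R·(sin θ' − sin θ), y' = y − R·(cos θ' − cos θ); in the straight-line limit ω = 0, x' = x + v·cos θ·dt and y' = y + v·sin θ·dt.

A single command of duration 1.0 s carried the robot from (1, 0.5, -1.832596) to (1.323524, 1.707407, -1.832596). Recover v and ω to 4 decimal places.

v = -1.2500, ω = 0.0000

Δθ = -1.832596 − -1.832596 = 0.000000
ω = Δθ/dt = 0.000000/1.0 = 0.0000
ω = 0 → v = (Δx·cos θ + Δy·sin θ)/dt = -1.2500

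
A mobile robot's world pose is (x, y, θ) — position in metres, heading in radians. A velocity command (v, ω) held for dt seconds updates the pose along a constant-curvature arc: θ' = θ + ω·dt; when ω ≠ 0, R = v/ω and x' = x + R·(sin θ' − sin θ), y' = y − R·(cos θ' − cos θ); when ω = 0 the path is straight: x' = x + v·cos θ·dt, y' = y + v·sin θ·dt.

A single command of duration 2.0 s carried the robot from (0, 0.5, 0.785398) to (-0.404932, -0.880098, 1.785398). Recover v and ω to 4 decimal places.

Δθ = 1.785398 − 0.785398 = 1.000000
ω = Δθ/dt = 1.000000/2.0 = 0.5000
R = −Δy/(cos θ' − cos θ) = -1.5000
v = R·ω = -1.5000·0.5000 = -0.7500

v = -0.7500, ω = 0.5000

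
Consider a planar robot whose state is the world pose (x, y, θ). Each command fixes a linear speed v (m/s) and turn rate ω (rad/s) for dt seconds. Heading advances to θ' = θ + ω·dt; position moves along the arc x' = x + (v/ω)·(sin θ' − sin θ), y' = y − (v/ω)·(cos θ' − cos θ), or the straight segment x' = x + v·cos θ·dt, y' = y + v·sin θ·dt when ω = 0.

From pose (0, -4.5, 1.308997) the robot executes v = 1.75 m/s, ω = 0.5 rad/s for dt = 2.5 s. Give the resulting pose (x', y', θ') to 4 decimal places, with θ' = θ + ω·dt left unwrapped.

θ' = 1.3090 + 0.5·2.5 = 2.5590
R = v/ω = 1.75/0.5 = 3.5000
x' = 0 + 3.5000·(sin 2.5590 − sin 1.3090) = -1.4551
y' = -4.5 − 3.5000·(cos 2.5590 − cos 1.3090) = -0.6715

(-1.4551, -0.6715, 2.5590)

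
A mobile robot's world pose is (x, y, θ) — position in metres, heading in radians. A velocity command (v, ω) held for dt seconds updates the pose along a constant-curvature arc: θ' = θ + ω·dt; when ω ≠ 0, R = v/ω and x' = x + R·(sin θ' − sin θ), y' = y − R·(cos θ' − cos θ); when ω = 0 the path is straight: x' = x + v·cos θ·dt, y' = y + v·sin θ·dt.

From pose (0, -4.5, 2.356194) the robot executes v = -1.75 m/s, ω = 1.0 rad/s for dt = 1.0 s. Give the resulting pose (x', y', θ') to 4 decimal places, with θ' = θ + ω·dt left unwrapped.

(1.6101, -4.9724, 3.3562)

θ' = 2.3562 + 1.0·1.0 = 3.3562
R = v/ω = -1.75/1.0 = -1.7500
x' = 0 + -1.7500·(sin 3.3562 − sin 2.3562) = 1.6101
y' = -4.5 − -1.7500·(cos 3.3562 − cos 2.3562) = -4.9724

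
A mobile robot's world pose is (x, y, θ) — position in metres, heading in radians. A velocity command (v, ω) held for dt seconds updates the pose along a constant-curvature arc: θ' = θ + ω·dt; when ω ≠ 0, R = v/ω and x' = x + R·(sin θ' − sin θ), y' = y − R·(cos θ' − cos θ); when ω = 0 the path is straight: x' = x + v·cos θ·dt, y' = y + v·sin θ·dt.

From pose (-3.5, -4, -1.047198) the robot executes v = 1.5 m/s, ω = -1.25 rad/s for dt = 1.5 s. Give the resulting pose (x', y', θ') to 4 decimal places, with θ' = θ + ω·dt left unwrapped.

(-4.2781, -5.7712, -2.9222)

θ' = -1.0472 + -1.25·1.5 = -2.9222
R = v/ω = 1.5/-1.25 = -1.2000
x' = -3.5 + -1.2000·(sin -2.9222 − sin -1.0472) = -4.2781
y' = -4 − -1.2000·(cos -2.9222 − cos -1.0472) = -5.7712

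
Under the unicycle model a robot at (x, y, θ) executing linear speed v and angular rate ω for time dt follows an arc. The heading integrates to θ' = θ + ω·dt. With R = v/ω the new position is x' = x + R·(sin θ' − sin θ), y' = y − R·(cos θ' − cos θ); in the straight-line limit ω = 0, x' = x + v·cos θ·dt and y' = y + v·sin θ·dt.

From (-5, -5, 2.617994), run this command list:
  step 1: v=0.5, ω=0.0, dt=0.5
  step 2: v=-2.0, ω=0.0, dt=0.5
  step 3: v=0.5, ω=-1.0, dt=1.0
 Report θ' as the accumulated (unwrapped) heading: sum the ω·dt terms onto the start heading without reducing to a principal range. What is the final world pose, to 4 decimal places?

(-4.5999, -4.9656, 1.6180)

step 1: θ'=2.6180 (straight) → pose (-5.2165, -4.8750, 2.6180)
step 2: θ'=2.6180 (straight) → pose (-4.3505, -5.3750, 2.6180)
step 3: θ'=1.6180 (R=-0.5000) → pose (-4.5999, -4.9656, 1.6180)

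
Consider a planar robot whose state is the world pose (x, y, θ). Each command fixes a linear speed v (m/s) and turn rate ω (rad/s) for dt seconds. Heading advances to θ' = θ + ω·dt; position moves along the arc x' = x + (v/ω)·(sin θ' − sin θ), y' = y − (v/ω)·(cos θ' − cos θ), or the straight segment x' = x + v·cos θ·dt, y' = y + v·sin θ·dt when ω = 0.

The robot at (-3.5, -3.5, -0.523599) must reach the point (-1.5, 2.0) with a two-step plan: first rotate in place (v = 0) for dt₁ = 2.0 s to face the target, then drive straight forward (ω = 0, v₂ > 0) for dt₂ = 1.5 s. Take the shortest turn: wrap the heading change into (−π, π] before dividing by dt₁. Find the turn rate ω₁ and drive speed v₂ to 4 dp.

heading to target = atan2(2−-3.5, -1.5−-3.5) = 1.2220
Δθ = wrap(1.2220 − -0.5236) = 1.7456; ω₁ = Δθ/dt₁ = 0.8728
distance = √((-1.5−-3.5)² + (2−-3.5)²) = 5.8523; v₂ = distance/dt₂ = 3.9016

ω₁ = 0.8728, v₂ = 3.9016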